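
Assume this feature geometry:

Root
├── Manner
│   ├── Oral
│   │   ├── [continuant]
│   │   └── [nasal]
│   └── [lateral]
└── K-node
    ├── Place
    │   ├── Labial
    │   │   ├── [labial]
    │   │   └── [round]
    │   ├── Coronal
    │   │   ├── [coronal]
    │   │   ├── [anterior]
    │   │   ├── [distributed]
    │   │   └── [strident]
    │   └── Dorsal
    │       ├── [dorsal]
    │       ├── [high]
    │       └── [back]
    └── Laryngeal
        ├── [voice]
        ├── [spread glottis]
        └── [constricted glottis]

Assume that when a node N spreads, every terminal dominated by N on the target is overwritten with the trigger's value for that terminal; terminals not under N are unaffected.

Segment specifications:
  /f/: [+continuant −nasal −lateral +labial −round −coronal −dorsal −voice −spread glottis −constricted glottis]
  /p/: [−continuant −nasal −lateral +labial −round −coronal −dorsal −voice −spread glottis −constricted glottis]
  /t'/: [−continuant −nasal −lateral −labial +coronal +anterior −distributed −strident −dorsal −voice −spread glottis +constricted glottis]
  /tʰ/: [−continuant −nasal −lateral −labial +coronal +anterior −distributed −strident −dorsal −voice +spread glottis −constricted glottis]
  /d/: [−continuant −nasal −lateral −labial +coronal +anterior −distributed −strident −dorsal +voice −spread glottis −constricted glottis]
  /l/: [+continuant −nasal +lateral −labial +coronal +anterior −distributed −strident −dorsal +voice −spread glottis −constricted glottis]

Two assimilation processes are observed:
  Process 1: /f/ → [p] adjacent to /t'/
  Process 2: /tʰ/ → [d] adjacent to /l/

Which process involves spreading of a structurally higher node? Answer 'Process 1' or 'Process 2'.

Process 2

Process 1: the feature that changes is [continuant]; the minimal node is [continuant] (depth 3).
Process 2 alters [voice], [spread glottis]; the lowest common ancestor is Laryngeal (depth 2 from Root).
Depth 2 < depth 3; Process 2 involves the structurally higher constituent Laryngeal.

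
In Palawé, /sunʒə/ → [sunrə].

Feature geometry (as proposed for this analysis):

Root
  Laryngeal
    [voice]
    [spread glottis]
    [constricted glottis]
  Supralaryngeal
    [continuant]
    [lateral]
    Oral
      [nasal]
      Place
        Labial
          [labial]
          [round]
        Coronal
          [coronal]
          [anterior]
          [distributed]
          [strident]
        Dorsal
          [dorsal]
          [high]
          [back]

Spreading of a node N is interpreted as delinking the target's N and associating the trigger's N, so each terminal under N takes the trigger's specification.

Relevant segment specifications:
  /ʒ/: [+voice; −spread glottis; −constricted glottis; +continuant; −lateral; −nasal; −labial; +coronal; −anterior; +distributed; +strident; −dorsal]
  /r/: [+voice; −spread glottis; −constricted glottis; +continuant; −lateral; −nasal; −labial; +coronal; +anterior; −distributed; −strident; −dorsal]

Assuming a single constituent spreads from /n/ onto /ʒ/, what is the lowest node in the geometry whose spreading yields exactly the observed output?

Coronal

The alternation /ʒ/ → [r] changes [anterior], [distributed], [strident] and nothing else.
Tracing each changed feature up the tree, the paths first meet at Coronal; any lower node misses at least one of them.
Spreading Coronal from /n/ overwrites each of those terminals with /n/'s values, yielding exactly [r].
Features on which the two segments disagree outside Coronal, such as [continuant], [nasal], are unchanged — nothing dominating them spread, and Coronal is the minimal sufficient constituent.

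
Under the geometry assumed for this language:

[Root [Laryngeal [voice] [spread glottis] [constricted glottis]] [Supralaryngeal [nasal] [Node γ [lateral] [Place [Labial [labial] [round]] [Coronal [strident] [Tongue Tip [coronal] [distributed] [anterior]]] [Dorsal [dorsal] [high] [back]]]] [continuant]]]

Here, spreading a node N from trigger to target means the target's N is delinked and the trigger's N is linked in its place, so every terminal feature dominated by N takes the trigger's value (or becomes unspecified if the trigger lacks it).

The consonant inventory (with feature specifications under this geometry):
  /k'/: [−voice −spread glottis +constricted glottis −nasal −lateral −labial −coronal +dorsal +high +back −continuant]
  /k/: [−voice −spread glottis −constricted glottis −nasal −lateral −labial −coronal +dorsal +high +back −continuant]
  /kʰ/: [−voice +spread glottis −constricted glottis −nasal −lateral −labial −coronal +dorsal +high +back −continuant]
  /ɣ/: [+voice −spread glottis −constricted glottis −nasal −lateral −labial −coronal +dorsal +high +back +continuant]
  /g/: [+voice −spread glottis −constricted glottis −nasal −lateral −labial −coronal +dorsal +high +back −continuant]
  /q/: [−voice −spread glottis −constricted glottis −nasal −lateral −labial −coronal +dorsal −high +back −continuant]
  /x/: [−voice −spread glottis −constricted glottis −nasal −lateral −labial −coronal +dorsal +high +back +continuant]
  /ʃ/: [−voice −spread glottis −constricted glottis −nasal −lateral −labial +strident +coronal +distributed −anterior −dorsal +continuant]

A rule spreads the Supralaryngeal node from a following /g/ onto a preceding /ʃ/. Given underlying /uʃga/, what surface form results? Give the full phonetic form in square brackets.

The Supralaryngeal node dominates the terminals [nasal], [lateral], [labial], [round], [strident], [coronal], [distributed], [anterior], [dorsal], [high], [back], [continuant].
After delinking /ʃ/'s Supralaryngeal and linking /g/'s, the affected terminals become [−nasal], [−lateral], [−labial], [−coronal], [+dorsal], [+high], [+back], [−continuant]; [voice], [spread glottis], [constricted glottis] (outside Supralaryngeal) are retained from /ʃ/.
Among the inventory, only /k/ has exactly this specification, giving the surface form [ukga].

[ukga]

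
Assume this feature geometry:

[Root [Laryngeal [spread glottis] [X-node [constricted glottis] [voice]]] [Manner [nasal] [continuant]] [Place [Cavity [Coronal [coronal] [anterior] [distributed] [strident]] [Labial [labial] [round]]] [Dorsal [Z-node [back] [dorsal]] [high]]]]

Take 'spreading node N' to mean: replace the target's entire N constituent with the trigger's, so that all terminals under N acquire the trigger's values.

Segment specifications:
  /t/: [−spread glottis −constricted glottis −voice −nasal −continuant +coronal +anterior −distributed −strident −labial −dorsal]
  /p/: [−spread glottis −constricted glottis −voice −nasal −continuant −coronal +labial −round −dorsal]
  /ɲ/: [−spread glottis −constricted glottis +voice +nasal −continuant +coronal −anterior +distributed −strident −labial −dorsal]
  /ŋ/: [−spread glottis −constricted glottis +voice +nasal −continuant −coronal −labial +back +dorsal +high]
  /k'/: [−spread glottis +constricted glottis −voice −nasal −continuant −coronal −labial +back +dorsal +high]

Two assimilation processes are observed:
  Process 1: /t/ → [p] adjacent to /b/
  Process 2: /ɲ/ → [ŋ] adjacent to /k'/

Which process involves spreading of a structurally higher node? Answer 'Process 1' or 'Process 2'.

Process 1: the features that change are [labial], [round], [coronal], [anterior], [distributed], [strident]; the minimal node is Cavity (depth 2).
Process 2: the features that change are [coronal], [anterior], [distributed], [strident], [dorsal], [high], [back]; the minimal node is Place (depth 1).
Place (depth 1) sits above Cavity (depth 2), making Process 2 the one with the higher spreading node.

Process 2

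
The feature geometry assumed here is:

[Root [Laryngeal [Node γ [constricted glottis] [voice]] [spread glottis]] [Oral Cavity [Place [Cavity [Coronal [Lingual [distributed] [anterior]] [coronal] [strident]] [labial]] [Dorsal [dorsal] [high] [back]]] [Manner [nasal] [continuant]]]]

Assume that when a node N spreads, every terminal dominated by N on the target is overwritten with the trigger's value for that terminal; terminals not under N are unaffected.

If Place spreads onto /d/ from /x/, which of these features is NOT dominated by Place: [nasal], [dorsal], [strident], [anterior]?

[nasal]

Under this geometry, Place contains [distributed], [anterior], [coronal], [strident], [labial], [dorsal], [high], [back].
Spreading Place replaces [dorsal], [anterior], [strident] with the trigger's values, since each sits inside the Place constituent.
[nasal] attaches under Manner, not under Place, so /d/ retains its own value for [nasal].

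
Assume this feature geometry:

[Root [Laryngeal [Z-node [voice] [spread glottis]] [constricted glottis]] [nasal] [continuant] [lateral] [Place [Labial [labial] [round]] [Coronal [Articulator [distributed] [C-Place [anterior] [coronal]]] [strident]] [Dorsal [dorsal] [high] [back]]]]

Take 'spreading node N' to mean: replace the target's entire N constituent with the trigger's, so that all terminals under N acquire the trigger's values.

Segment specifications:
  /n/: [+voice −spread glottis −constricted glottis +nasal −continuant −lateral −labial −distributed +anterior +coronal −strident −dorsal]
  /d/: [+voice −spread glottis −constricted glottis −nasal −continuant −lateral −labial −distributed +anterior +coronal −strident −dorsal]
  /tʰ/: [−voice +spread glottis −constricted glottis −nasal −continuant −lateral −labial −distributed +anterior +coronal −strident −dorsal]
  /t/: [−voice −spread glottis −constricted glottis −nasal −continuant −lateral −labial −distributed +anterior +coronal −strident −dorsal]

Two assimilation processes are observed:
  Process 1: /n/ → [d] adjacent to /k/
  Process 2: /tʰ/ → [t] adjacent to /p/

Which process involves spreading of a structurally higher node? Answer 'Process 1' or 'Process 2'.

In Process 1, [nasal] changes, so the minimal spreading node is [nasal] at depth 1.
Process 2 alters [spread glottis]; the lowest dominating node is [spread glottis] (depth 3 from Root).
[nasal] is closer to Root than [spread glottis], so Process 1 spreads the higher node.

Process 1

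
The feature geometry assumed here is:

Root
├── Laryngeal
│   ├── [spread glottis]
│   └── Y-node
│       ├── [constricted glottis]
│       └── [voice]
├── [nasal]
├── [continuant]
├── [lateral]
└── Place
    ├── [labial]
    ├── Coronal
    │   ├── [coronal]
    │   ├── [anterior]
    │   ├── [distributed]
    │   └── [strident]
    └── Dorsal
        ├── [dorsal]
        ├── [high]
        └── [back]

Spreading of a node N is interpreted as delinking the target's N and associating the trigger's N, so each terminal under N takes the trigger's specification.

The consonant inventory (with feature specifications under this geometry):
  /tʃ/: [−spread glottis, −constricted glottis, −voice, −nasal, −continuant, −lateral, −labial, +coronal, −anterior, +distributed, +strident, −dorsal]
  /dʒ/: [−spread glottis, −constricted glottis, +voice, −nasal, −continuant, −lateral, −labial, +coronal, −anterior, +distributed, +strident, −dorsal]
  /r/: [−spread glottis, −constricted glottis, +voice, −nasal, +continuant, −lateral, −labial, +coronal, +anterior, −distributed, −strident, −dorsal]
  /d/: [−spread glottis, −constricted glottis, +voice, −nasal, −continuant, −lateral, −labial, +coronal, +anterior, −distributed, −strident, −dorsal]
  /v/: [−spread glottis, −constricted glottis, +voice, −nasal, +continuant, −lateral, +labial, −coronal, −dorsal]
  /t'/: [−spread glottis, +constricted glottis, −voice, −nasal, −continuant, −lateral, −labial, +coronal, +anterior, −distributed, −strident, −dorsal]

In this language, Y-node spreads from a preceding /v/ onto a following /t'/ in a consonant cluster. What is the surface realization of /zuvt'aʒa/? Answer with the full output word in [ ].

Y-node immediately or transitively dominates [constricted glottis], [voice].
After delinking /t'/'s Y-node and linking /v/'s, the affected terminals become [−constricted glottis], [+voice]; [spread glottis], [nasal], [continuant], … (outside Y-node) are retained from /t'/.
This feature bundle is that of [d], so /zuvt'aʒa/ surfaces as [zuvdaʒa].

[zuvdaʒa]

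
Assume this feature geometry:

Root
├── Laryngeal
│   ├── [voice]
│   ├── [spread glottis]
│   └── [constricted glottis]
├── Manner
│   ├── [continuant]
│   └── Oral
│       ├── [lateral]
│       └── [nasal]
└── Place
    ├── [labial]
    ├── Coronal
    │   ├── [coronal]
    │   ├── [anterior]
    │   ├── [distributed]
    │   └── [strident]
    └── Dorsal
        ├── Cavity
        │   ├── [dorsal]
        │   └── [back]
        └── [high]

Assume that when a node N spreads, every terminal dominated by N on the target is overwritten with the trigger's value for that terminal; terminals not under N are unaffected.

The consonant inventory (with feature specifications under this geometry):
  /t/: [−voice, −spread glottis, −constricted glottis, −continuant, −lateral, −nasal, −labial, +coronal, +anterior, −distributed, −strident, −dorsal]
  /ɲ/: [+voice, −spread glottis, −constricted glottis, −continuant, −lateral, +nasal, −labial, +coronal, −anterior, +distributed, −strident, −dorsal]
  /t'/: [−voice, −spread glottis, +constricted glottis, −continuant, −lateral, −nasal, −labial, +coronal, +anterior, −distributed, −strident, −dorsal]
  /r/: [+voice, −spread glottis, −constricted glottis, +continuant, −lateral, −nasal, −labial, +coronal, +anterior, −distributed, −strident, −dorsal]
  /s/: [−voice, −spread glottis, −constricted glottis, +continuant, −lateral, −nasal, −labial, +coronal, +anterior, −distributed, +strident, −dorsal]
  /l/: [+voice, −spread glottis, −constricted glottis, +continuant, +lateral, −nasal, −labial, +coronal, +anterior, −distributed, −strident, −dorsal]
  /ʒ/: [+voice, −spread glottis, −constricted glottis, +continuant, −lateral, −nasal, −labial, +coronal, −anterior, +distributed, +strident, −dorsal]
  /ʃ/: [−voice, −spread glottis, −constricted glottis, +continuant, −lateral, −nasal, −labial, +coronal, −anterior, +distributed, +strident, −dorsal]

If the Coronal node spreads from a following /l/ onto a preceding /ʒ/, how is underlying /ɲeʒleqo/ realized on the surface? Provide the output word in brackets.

[ɲerleqo]

Terminals under Coronal in this geometry: [coronal], [anterior], [distributed], [strident].
The target acquires /l/'s values for everything under Coronal — [+coronal], [+anterior], [−distributed], [−strident] — while keeping its own [voice], [spread glottis], [constricted glottis], ….
The resulting bundle matches /r/ in the inventory; substituting it for /ʒ/ gives [ɲerleqo].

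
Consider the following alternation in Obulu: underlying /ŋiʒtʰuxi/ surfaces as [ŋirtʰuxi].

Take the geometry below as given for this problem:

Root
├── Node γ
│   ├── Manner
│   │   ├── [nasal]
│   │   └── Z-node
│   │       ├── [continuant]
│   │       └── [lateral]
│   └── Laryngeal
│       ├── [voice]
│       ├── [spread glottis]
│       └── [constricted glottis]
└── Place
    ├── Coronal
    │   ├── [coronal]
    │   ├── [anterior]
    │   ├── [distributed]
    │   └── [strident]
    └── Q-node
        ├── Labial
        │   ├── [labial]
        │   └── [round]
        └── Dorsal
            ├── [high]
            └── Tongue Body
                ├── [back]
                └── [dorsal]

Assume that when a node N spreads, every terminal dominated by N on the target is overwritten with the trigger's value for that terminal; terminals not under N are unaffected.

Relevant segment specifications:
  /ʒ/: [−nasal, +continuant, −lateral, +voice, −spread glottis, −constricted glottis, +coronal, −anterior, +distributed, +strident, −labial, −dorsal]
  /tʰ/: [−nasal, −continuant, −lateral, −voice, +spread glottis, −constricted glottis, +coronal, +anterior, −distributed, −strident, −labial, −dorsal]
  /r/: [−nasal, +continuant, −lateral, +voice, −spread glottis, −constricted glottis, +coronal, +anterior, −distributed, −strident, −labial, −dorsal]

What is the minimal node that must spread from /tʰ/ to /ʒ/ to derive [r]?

Coronal

Comparing /ʒ/ with its surface form [r], the features that change are [anterior], [distributed], [strident].
Tracing each changed feature up the tree, the paths first meet at Coronal; any lower node misses at least one of them.
Spreading Coronal from /tʰ/ overwrites each of those terminals with /tʰ/'s values, yielding exactly [r].
Features on which the two segments disagree outside Coronal, such as [voice], [spread glottis], are unchanged — nothing dominating them spread, and Coronal is the minimal sufficient constituent.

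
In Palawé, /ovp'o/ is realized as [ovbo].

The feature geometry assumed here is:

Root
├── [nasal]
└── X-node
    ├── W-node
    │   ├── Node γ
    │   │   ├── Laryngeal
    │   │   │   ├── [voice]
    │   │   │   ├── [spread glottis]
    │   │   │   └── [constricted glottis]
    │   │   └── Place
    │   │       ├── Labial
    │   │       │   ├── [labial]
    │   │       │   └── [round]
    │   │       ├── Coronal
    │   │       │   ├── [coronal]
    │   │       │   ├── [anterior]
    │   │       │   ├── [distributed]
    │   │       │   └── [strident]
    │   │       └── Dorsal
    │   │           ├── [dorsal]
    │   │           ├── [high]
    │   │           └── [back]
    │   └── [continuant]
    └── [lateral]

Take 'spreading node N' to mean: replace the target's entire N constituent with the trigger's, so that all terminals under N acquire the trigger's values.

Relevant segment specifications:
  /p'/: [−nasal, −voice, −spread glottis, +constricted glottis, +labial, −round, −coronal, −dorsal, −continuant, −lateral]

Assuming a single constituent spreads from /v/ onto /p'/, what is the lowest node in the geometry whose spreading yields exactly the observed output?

Laryngeal

Comparing /p'/ with its surface form [b], the features that change are [voice], [constricted glottis].
These terminals are all dominated by Laryngeal, and no proper subconstituent of Laryngeal covers them all; Laryngeal is their lowest common ancestor.
Spreading Laryngeal from /v/ overwrites each of those terminals with /v/'s values, yielding exactly [b].
[continuant] stays as in /p'/ although /v/ differs there, so no node dominating it spread; among the remaining candidates Laryngeal is the lowest that derives the output.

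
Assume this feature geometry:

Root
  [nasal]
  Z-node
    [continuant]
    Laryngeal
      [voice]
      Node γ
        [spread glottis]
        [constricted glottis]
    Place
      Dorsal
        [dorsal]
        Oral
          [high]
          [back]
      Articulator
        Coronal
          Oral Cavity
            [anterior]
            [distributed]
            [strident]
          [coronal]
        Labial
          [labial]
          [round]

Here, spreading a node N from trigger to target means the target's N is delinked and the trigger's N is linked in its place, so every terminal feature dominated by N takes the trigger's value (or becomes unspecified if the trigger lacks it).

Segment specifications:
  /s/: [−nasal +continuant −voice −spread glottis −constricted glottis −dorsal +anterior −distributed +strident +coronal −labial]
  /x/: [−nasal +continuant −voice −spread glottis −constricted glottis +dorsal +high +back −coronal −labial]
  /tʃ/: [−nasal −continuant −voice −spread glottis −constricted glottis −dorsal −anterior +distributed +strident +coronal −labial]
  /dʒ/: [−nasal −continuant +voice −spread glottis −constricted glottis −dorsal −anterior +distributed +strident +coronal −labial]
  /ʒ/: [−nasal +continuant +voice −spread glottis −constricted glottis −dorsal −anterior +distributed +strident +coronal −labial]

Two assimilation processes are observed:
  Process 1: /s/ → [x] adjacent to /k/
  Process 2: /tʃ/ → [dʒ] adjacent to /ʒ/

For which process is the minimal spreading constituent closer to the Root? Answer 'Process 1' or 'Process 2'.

In Process 1, [coronal], [anterior], [distributed], [strident], [dorsal], [high], [back] change, so the minimal spreading node is Place at depth 2.
Process 2 alters [voice]; the lowest dominating node is [voice] (depth 3 from Root).
Place is closer to Root than [voice], so Process 1 spreads the higher node.

Process 1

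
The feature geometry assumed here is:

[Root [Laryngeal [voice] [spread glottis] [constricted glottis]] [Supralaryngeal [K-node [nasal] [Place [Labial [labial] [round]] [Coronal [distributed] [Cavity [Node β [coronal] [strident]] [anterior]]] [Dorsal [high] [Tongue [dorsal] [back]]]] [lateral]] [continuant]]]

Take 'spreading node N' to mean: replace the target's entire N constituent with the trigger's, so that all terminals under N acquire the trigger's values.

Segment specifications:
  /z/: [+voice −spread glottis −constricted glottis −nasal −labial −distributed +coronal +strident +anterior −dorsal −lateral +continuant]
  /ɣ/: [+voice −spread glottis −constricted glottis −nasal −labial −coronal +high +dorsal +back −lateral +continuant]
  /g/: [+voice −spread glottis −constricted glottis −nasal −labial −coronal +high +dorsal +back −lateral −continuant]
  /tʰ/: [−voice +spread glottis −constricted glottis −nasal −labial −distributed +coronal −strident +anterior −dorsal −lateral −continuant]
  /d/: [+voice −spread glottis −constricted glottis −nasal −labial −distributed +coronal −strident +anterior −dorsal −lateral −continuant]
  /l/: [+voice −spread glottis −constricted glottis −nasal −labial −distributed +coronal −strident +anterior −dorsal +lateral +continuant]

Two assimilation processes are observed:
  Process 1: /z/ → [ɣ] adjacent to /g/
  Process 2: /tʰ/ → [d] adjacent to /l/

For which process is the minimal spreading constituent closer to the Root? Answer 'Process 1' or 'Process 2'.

Process 2

In Process 1, [coronal], [anterior], [distributed], [strident], [dorsal], [high], [back] change, so the minimal spreading node is Place at depth 3.
Process 2 alters [voice], [spread glottis]; the lowest common ancestor is Laryngeal (depth 1 from Root).
Laryngeal is closer to Root than Place, so Process 2 spreads the higher node.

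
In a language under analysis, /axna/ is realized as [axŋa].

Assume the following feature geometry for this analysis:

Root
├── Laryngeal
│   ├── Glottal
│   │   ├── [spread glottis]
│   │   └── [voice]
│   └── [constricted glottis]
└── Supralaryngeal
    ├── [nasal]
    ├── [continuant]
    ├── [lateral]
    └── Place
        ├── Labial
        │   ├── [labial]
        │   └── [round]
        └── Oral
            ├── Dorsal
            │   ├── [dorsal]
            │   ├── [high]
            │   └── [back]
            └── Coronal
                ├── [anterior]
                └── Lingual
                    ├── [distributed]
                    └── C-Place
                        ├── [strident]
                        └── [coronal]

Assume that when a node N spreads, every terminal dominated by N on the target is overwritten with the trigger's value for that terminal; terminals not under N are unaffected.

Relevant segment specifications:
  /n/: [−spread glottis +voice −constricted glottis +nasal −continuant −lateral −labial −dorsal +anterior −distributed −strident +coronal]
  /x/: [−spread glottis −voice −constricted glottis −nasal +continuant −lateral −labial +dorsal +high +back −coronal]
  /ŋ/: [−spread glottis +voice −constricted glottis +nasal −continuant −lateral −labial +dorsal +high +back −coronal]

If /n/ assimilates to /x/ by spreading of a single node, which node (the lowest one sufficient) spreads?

Oral

The alternation /n/ → [ŋ] changes [coronal], [anterior], [distributed], [strident], [dorsal], [high], [back] and nothing else.
These terminals are all dominated by Oral, and no proper subconstituent of Oral covers them all; Oral is their lowest common ancestor.
Spreading Oral from /x/ overwrites each of those terminals with /x/'s values, yielding exactly [ŋ].
[continuant], [voice] stay as in /n/ although /x/ differs there, so no node dominating them spread; among the remaining candidates Oral is the lowest that derives the output.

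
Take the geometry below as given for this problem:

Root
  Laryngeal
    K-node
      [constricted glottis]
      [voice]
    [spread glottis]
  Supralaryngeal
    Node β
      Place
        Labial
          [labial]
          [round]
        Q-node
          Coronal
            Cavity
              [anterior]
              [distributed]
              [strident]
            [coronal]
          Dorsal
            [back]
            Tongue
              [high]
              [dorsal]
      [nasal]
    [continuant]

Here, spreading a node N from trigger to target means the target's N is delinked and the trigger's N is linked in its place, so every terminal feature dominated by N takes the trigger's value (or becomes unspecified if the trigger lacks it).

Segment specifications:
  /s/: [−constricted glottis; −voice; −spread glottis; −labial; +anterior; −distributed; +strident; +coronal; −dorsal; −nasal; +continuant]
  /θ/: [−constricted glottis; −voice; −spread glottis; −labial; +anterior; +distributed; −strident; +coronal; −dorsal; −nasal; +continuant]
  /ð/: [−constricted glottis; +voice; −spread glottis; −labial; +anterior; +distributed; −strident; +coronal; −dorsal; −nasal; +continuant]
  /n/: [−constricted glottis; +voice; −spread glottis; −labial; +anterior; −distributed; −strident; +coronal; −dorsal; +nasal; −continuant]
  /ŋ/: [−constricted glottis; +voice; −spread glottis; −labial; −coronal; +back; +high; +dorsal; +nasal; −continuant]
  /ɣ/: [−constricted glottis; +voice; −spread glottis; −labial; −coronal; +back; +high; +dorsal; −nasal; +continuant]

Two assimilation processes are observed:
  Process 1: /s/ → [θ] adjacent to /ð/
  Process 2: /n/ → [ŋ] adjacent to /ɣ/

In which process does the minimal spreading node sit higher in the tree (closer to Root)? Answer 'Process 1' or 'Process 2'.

Process 2

In Process 1, [distributed], [strident] change, so the minimal spreading node is Cavity at depth 6.
In Process 2, [coronal], [anterior], [distributed], [strident], [dorsal], [high], [back] change, so the minimal spreading node is Q-node at depth 4.
Depth 4 < depth 6; Process 2 involves the structurally higher constituent Q-node.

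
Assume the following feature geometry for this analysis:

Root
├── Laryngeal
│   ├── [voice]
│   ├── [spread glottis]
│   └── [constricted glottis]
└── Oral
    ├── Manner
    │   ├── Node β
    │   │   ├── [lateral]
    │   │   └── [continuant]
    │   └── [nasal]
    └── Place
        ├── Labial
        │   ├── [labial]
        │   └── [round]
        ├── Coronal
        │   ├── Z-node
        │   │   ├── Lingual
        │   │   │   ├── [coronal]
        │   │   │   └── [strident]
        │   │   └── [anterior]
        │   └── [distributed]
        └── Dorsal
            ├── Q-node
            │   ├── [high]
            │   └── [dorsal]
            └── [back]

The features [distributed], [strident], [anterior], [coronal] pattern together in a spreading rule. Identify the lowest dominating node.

[distributed]: Root ▹ Oral ▹ Place ▹ Coronal ▹ [distributed].
[strident]: Root ▹ Oral ▹ Place ▹ Coronal ▹ Z-node ▹ Lingual ▹ [strident].
[anterior]: Root ▹ Oral ▹ Place ▹ Coronal ▹ Z-node ▹ [anterior].
[coronal]: Root ▹ Oral ▹ Place ▹ Coronal ▹ Z-node ▹ Lingual ▹ [coronal].
Coronal is the lowest common ancestor — every listed feature sits under it, and no single subconstituent of Coronal covers them all.

Coronal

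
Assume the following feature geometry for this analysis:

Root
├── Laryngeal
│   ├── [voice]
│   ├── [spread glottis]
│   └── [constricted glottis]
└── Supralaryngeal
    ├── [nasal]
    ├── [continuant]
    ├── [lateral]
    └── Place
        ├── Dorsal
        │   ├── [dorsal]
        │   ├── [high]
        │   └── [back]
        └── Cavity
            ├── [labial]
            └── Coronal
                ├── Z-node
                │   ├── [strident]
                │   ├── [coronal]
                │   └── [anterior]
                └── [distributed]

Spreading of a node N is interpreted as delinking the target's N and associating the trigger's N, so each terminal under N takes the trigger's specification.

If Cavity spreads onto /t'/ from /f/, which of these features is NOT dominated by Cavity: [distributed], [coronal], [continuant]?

[continuant]

The terminals dominated by Cavity are [labial], [strident], [coronal], [anterior], [distributed].
Of the listed options, [distributed], [coronal] are among these and would be overwritten by spreading Cavity.
But [continuant] is a dependent of Supralaryngeal, outside Cavity; it is therefore untouched by the spreading.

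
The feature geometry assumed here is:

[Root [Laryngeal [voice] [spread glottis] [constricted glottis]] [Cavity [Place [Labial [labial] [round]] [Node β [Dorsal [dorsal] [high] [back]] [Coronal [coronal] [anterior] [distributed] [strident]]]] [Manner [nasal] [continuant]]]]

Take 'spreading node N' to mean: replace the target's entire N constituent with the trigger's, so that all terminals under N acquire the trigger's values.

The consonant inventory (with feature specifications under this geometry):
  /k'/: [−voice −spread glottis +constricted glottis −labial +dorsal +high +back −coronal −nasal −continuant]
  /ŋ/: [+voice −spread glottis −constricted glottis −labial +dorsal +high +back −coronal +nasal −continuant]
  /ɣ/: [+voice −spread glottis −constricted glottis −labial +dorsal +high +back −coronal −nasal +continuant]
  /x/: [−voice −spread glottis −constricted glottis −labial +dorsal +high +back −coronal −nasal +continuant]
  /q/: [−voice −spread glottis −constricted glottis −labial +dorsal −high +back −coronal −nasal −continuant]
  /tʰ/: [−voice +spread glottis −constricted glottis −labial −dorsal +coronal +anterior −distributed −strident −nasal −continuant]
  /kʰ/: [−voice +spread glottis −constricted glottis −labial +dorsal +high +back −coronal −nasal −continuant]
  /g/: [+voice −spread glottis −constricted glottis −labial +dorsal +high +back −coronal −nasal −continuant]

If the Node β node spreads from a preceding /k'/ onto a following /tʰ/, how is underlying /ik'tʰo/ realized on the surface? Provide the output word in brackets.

Node β immediately or transitively dominates [dorsal], [high], [back], [coronal], [anterior], [distributed], [strident].
The target acquires /k'/'s values for everything under Node β — [+dorsal], [+high], [+back], [−coronal] — while keeping its own [voice], [spread glottis], [constricted glottis], ….
The resulting bundle matches /kʰ/ in the inventory; substituting it for /tʰ/ gives [ik'kʰo].

[ik'kʰo]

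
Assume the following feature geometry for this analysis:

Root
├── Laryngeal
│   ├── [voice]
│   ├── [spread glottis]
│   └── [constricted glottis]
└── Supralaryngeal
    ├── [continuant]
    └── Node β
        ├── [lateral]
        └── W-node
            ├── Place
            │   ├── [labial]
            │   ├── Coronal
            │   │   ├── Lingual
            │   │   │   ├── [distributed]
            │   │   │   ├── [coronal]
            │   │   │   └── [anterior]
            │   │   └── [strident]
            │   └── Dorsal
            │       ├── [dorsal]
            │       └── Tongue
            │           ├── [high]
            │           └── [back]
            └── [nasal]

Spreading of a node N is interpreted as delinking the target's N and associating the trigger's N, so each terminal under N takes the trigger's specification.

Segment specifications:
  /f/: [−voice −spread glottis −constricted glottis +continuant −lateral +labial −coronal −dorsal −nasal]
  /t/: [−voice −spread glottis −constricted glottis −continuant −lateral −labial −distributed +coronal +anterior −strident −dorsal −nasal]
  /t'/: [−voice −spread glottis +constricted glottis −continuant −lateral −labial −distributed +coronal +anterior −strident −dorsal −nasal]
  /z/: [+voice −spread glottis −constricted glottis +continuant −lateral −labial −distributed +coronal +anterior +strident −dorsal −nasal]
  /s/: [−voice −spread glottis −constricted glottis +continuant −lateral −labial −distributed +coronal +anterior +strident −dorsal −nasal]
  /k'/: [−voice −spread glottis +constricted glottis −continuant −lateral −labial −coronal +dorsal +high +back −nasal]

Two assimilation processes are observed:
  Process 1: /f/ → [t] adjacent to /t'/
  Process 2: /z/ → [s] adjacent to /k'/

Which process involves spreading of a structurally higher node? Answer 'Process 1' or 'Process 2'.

In Process 1, [continuant], [labial], [coronal], [anterior], [distributed], [strident] change, so the minimal spreading node is Supralaryngeal at depth 1.
Process 2 alters [voice]; the lowest dominating node is [voice] (depth 2 from Root).
Depth 1 < depth 2; Process 1 involves the structurally higher constituent Supralaryngeal.

Process 1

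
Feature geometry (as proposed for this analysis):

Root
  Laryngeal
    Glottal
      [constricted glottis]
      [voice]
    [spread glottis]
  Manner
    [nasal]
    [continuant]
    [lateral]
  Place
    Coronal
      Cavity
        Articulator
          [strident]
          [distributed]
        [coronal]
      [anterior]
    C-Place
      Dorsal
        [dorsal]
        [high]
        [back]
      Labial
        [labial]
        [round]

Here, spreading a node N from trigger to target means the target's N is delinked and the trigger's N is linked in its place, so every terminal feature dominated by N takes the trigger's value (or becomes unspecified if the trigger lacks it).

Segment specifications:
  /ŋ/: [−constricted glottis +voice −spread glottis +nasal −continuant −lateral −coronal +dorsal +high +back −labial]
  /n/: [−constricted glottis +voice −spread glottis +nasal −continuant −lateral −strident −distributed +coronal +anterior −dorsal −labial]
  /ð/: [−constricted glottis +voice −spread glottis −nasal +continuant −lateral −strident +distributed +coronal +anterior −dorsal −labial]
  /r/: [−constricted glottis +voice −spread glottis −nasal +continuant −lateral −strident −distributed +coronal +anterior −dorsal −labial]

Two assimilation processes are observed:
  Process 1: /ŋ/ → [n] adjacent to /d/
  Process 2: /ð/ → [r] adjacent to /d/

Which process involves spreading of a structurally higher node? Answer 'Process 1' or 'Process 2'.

Process 1

Process 1: the features that change are [coronal], [anterior], [distributed], [strident], [dorsal], [high], [back]; the minimal node is Place (depth 1).
Process 2: the feature that changes is [distributed]; the minimal node is [distributed] (depth 5).
Place (depth 1) sits above [distributed] (depth 5), making Process 1 the one with the higher spreading node.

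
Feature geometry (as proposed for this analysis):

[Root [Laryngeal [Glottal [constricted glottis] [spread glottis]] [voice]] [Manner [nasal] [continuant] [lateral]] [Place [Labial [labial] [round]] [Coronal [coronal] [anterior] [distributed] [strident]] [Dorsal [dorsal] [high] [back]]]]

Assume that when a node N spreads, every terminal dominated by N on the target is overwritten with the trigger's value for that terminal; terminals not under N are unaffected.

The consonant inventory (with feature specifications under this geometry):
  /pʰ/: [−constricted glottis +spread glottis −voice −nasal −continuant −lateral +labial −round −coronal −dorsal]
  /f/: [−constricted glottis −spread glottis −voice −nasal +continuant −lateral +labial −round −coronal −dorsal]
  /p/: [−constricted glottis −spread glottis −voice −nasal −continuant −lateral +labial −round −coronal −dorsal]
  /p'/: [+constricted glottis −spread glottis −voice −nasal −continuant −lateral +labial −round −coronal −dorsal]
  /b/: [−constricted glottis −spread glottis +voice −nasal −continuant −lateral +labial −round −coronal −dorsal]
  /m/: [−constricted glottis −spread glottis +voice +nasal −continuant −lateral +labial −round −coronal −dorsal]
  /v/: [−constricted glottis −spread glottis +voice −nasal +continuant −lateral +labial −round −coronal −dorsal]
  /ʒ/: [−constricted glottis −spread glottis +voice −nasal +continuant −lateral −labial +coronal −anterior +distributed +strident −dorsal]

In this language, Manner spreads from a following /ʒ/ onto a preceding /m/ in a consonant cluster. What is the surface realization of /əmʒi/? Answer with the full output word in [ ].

The Manner node dominates the terminals [nasal], [continuant], [lateral].
The target acquires /ʒ/'s values for everything under Manner — [−nasal], [+continuant], [−lateral] — while keeping its own [constricted glottis], [spread glottis], [voice], ….
Among the inventory, only /v/ has exactly this specification, giving the surface form [əvʒi].

[əvʒi]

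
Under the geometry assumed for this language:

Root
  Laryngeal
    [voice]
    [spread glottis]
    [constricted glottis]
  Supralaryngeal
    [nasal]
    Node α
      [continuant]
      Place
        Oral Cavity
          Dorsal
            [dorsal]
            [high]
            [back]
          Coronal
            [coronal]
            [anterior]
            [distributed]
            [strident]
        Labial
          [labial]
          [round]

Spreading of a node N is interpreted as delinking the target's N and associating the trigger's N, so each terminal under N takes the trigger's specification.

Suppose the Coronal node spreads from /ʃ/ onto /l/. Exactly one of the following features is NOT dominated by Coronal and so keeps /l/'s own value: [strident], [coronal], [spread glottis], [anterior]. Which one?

[spread glottis]

The terminals dominated by Coronal are [coronal], [anterior], [distributed], [strident].
Of the listed options, [coronal], [strident], [anterior] are among these and would be overwritten by spreading Coronal.
[spread glottis] is not within the Coronal subtree (it hangs from Laryngeal), so /l/'s [spread glottis] value survives.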